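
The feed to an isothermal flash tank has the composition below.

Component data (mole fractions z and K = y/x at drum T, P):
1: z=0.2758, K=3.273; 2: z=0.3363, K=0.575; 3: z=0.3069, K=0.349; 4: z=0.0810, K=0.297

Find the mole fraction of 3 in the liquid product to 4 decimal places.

Rachford–Rice: g(V/F) = Σ zᵢ(Kᵢ−1)/(1+V/F(Kᵢ−1)) = 0.
Check two-phase: ΣzᵢKᵢ = 1.2272 > 1 and Σzᵢ/Kᵢ = 1.8212 > 1, so g(0) = 0.2272 > 0 and g(1) = -0.8212 < 0.
Newton–Raphson from V/F = 0.38:
  V/F = 0.3800: g = -0.17725, g' = -0.8008 → V/F = 0.1586
  V/F = 0.1586: g = 0.02059, g' = -1.0520 → V/F = 0.1782
  V/F = 0.1782: g = 0.00040, g' = -1.0116 → V/F = 0.1786
Converged at V/F = 0.1786.
Compositions from xᵢ = zᵢ/(1+V/F(Kᵢ−1)), yᵢ = Kᵢxᵢ:
  1: x = 0.1962, y = 0.6420
  2: x = 0.3639, y = 0.2093
  3: x = 0.3473, y = 0.1212
  4: x = 0.0926, y = 0.0275

x_3 = 0.3473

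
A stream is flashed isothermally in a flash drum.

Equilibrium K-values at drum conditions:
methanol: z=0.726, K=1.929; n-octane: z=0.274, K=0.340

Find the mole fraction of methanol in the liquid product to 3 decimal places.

Rachford–Rice: g(V/F) = Σ zᵢ(Kᵢ−1)/(1+V/F(Kᵢ−1)) = 0.
Feasibility: ΣzᵢKᵢ = 1.494, Σzᵢ/Kᵢ = 1.182 — both > 1, two phases present.
Binary case is linear: z₁(K₁−1)(1+V/F(K₂−1)) + z₂(K₂−1)(1+V/F(K₁−1)) = 0
⇒ V/F = [z₁(K₁−1)+z₂(K₂−1)] / [−(K₁−1)(K₂−1)] = 0.4936/0.6131 = 0.805
Compositions from xᵢ = zᵢ/(1+V/F(Kᵢ−1)), yᵢ = Kᵢxᵢ:
  methanol: x = 0.415, y = 0.801
  n-octane: x = 0.585, y = 0.199

x_methanol = 0.415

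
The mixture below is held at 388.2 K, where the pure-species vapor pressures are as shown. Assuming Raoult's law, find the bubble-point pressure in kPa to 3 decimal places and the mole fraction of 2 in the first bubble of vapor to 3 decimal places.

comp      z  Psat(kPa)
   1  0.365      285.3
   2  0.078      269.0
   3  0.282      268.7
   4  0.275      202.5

At the bubble point ψ → 0, so ΣzᵢKᵢ = 1 with Kᵢ = Pᵢˢᵃᵗ/P ⇒ P = ΣzᵢPᵢˢᵃᵗ.
P = 0.365·285.3 + 0.078·269.0 + 0.282·268.7 + 0.275·202.5 = 256.577 kPa
yᵢ = zᵢPᵢˢᵃᵗ/P ⇒ y_2 = 0.078·269.0/256.577 = 0.082

Pbub = 256.577 kPa, y_2 = 0.082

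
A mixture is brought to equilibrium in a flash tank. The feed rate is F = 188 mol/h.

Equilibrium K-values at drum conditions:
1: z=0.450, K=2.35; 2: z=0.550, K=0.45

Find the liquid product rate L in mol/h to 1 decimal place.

L = 110.8 mol/h

Newton–Raphson from V/F = 0.5:
  V/F = 0.500: g = -0.0546, g' = -0.609 → V/F = 0.410
  V/F = 0.410: g = 0.0002, g' = -0.617 → V/F = 0.411
Converged at V/F = 0.411.
Then V = V/F·F = 0.4108·188 = 77.2 mol/h and L = F − V = 110.8 mol/h.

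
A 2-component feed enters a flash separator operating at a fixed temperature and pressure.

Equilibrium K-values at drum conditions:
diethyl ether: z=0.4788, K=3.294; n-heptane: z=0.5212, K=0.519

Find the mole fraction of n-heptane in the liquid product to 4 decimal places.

x_n-heptane = 0.8267

Binary case is linear: z₁(K₁−1)(1+V/F(K₂−1)) + z₂(K₂−1)(1+V/F(K₁−1)) = 0
⇒ V/F = [z₁(K₁−1)+z₂(K₂−1)] / [−(K₁−1)(K₂−1)] = 0.84767/1.10341 = 0.7682
Compositions from xᵢ = zᵢ/(1+V/F(Kᵢ−1)), yᵢ = Kᵢxᵢ:
  diethyl ether: x = 0.1733, y = 0.5710
  n-heptane: x = 0.8267, y = 0.4290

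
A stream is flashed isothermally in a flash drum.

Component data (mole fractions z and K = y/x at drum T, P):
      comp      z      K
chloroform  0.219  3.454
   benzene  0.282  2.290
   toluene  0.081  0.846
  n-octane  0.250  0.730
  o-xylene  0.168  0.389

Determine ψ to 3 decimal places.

Iterate (Newton) starting at ψ = 0.69:
  ψ = 0.690: g = 0.1176, g' = -0.531 → ψ = 0.912
  ψ = 0.912: g = -0.0026, g' = -0.579 → ψ = 0.907
Converged at ψ = 0.907.

ψ = 0.907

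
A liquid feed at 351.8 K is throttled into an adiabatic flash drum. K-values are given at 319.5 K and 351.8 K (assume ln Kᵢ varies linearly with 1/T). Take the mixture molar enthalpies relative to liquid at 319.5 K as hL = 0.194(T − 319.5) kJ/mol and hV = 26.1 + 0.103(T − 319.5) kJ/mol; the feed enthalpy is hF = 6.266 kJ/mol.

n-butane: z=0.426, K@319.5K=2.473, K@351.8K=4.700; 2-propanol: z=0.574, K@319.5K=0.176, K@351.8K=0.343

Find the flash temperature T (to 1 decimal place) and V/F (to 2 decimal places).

Adiabatic flash: solve Rachford–Rice at each trial T, then check hF = ψ·hV(T) + (1−ψ)·hL(T).
  T = 319.5 K: K = (2.473, 0.176), RR gives ψ = 0.127, H_out = 3.323 kJ/mol
  T = 351.8 K: K = (4.700, 0.343), RR gives ψ = 0.493, H_out = 17.691 kJ/mol
  T = 335.6 K: K = (3.459, 0.249), RR gives ψ = 0.334, H_out = 11.354 kJ/mol
  T = 327.6 K: K = (2.940, 0.211), RR gives ψ = 0.244, H_out = 7.754 kJ/mol
  T = 323.6 K: K = (2.702, 0.193), RR gives ψ = 0.191, H_out = 5.700 kJ/mol
  T = 325.6 K: K = (2.819, 0.202), RR gives ψ = 0.218, H_out = 6.755 kJ/mol
Linear interpolation between T = 323.6 (H_out = 5.700) and T = 325.6 (H_out = 6.755) on hF = 6.266 gives T ≈ 324.7 K, at which ψ = 0.21.

T = 324.7 K, V/F = 0.21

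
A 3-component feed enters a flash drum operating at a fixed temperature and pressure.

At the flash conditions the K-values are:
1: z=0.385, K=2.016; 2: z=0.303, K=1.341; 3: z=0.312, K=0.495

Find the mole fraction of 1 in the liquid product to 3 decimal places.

Rachford–Rice: g(V/F) = Σ zᵢ(Kᵢ−1)/(1+V/F(Kᵢ−1)) = 0.
Feasibility: ΣzᵢKᵢ = 1.337, Σzᵢ/Kᵢ = 1.047 — both > 1, two phases present.
Newton–Raphson from V/F = 0.5:
  V/F = 0.500: g = 0.1369, g' = -0.343 → V/F = 0.899
  V/F = 0.899: g = -0.0051, g' = -0.396 → V/F = 0.886
Converged at V/F = 0.886.
Compositions from xᵢ = zᵢ/(1+V/F(Kᵢ−1)), yᵢ = Kᵢxᵢ:
  1: x = 0.203, y = 0.408
  2: x = 0.233, y = 0.312
  3: x = 0.565, y = 0.280

x_1 = 0.203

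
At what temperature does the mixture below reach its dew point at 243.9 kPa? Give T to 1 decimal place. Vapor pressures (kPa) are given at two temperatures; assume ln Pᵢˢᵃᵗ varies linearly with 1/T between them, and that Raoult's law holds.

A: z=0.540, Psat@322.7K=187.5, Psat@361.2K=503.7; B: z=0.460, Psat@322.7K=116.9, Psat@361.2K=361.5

Dew-point temperature: Σzᵢ·P/Pᵢˢᵃᵗ(T) = 1. Interpolate ln Pᵢˢᵃᵗ = aᵢ + bᵢ/T.
  T = 322.7 K: ΣzᵢP/Pᵢˢᵃᵗ = 1.6622
  T = 361.2 K: ΣzᵢP/Pᵢˢᵃᵗ = 0.5718
  T = 341.9 K: ΣzᵢP/Pᵢˢᵃᵗ = 0.9468
  T = 332.3 K: ΣzᵢP/Pᵢˢᵃᵗ = 1.2441
  T = 337.1 K: ΣzᵢP/Pᵢˢᵃᵗ = 1.0832
  T = 339.5 K: ΣzᵢP/Pᵢˢᵃᵗ = 1.0122
Interpolating between 339.5 K and 341.9 K gives T ≈ 339.9 K.

T = 339.9 K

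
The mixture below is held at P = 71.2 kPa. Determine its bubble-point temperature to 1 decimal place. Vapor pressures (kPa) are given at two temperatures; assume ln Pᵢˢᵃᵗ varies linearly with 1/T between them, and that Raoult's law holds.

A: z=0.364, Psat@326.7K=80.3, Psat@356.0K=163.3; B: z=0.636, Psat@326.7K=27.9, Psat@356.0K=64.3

Bubble-point temperature: ΣzᵢPᵢˢᵃᵗ(T) = P. Interpolate ln Pᵢˢᵃᵗ = aᵢ + bᵢ/T.
  T = 326.7 K: ΣzᵢPᵢˢᵃᵗ = 46.97 kPa
  T = 356.0 K: ΣzᵢPᵢˢᵃᵗ = 100.34 kPa
  T = 341.4 K: ΣzᵢPᵢˢᵃᵗ = 69.84 kPa
  T = 348.7 K: ΣzᵢPᵢˢᵃᵗ = 84.02 kPa
  T = 345.0 K: ΣzᵢPᵢˢᵃᵗ = 76.58 kPa
  T = 343.2 K: ΣzᵢPᵢˢᵃᵗ = 73.15 kPa
Interpolating between 341.4 K and 343.2 K gives T ≈ 342.1 K.

T = 342.1 K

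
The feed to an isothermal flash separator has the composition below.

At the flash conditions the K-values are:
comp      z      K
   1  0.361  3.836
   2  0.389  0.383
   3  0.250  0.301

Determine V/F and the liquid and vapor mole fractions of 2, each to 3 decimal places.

Material balance + equilibrium reduce to Σ zᵢ(Kᵢ−1)/(1+V/F(Kᵢ−1)) = 0.
Feasibility: ΣzᵢKᵢ = 1.609, Σzᵢ/Kᵢ = 1.940 — both > 1, two phases present.
Iterate (Newton) starting at V/F = 0.42:
  V/F = 0.420: g = -0.1041, g' = -1.119 → V/F = 0.327
  V/F = 0.327: g = 0.0040, g' = -1.219 → V/F = 0.330
Converged at V/F = 0.330.
Compositions from xᵢ = zᵢ/(1+V/F(Kᵢ−1)), yᵢ = Kᵢxᵢ:
  1: x = 0.186, y = 0.715
  2: x = 0.489, y = 0.187
  3: x = 0.325, y = 0.098

V/F = 0.330, x_2 = 0.489, y_2 = 0.187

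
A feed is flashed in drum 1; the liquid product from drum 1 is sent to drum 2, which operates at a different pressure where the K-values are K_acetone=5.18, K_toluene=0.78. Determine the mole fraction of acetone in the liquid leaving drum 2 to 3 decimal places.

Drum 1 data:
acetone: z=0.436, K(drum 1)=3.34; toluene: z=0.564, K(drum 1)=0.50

x_acetone (drum 2) = 0.050

Drum 1:
Iterate (Newton) starting at ψ₁ = 0.53:
  ψ₁ = 0.530: g = 0.0718, g' = -0.737 → ψ₁ = 0.627
  ψ₁ = 0.627: g = 0.0025, g' = -0.691 → ψ₁ = 0.631
Converged at ψ₁ = 0.631.
Drum-1 compositions:
  acetone: x = 0.176, y = 0.588
  toluene: x = 0.824, y = 0.412
Drum-2 feed = drum-1 liquid: z₂ = (0.1761, 0.8239).
Drum 2:
Let ψ₂ = V/F and solve Σ zᵢ(Kᵢ−1)/(1+ψ₂(Kᵢ−1)) = 0.
g(0) = ΣzᵢKᵢ − 1 = 0.555 and g(1) = 1 − Σzᵢ/Kᵢ = -0.090, so a root lies in (0, 1).
Binary case is linear: z₁(K₁−1)(1+ψ₂(K₂−1)) + z₂(K₂−1)(1+ψ₂(K₁−1)) = 0
⇒ ψ₂ = [z₁(K₁−1)+z₂(K₂−1)] / [−(K₁−1)(K₂−1)] = 0.5546/0.9196 = 0.603
  acetone: x = 0.050, y = 0.259
  toluene: x = 0.950, y = 0.741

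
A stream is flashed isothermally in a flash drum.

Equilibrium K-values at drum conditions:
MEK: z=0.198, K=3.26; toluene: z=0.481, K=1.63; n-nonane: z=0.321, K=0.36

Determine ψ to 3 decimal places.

ψ = 0.717

Rachford–Rice: g(ψ) = Σ zᵢ(Kᵢ−1)/(1+ψ(Kᵢ−1)) = 0.
g(0) = ΣzᵢKᵢ − 1 = 0.545 and g(1) = 1 − Σzᵢ/Kᵢ = -0.247, so a root lies in (0, 1).
Iterate (Newton) starting at ψ = 0.61:
  ψ = 0.610: g = 0.0700, g' = -0.632 → ψ = 0.721
  ψ = 0.721: g = -0.0027, g' = -0.690 → ψ = 0.717
Converged at ψ = 0.717.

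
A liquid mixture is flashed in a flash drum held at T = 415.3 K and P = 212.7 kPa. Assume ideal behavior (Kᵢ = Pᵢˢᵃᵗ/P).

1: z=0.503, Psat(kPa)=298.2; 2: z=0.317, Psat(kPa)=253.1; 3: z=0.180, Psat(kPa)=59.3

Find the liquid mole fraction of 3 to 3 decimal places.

Raoult's law: Kᵢ = Pᵢˢᵃᵗ/P = Pᵢˢᵃᵗ/212.7.
  K_1 = 298.2/212.7 = 1.40197, K_2 = 253.1/212.7 = 1.18994, K_3 = 59.3/212.7 = 0.27880
Rachford–Rice: g(ψ) = Σ zᵢ(Kᵢ−1)/(1+ψ(Kᵢ−1)) = 0.
Check two-phase: ΣzᵢKᵢ = 1.133 > 1 and Σzᵢ/Kᵢ = 1.271 > 1, so g(0) = 0.133 > 0 and g(1) = -0.271 < 0.
Newton iteration, ψ⁰ = 0.5:
  ψ = 0.500: g = 0.0203, g' = -0.295 → ψ = 0.569
  ψ = 0.569: g = -0.0012, g' = -0.332 → ψ = 0.565
Converged at ψ = 0.565.
Compositions from xᵢ = zᵢ/(1+ψ(Kᵢ−1)), yᵢ = Kᵢxᵢ:
  1: x = 0.410, y = 0.575
  2: x = 0.286, y = 0.341
  3: x = 0.304, y = 0.085

x_3 = 0.304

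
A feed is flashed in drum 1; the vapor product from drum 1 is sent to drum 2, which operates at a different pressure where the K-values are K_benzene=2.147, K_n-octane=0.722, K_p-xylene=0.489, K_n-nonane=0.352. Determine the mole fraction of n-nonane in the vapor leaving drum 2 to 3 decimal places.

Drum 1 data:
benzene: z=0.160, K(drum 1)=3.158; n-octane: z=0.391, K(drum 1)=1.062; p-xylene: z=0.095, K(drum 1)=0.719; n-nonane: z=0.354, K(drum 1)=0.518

Drum 1:
Newton–Raphson from ψ₁ = 0.63:
  ψ₁ = 0.630: g = -0.1078, g' = -0.316 → ψ₁ = 0.289
  ψ₁ = 0.289: g = 0.0093, g' = -0.404 → ψ₁ = 0.312
Converged at ψ₁ = 0.312.
Drum-1 compositions:
  benzene: x = 0.096, y = 0.302
  n-octane: x = 0.384, y = 0.407
  p-xylene: x = 0.104, y = 0.075
  n-nonane: x = 0.417, y = 0.216
Drum-2 feed = drum-1 vapor: z₂ = (0.3019, 0.4074, 0.0749, 0.2158).
Drum 2:
Let ψ₂ = V/F and solve Σ zᵢ(Kᵢ−1)/(1+ψ₂(Kᵢ−1)) = 0.
Feasibility: ΣzᵢKᵢ = 1.055, Σzᵢ/Kᵢ = 1.471 — both > 1, two phases present.
Newton–Raphson from ψ₂ = 0.5:
  ψ₂ = 0.500: g = -0.1697, g' = -0.437 → ψ₂ = 0.111
  ψ₂ = 0.111: g = -0.0010, g' = -0.473 → ψ₂ = 0.109
Converged at ψ₂ = 0.109.
  benzene: x = 0.268, y = 0.576
  n-octane: x = 0.420, y = 0.303
  p-xylene: x = 0.079, y = 0.039
  n-nonane: x = 0.232, y = 0.082

y_n-nonane (drum 2) = 0.082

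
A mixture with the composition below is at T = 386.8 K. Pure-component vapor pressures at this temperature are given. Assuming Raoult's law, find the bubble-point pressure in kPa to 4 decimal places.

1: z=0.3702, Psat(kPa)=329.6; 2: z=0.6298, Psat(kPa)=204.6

Pbub = 250.8750 kPa

At the bubble point ψ → 0, so ΣzᵢKᵢ = 1 with Kᵢ = Pᵢˢᵃᵗ/P ⇒ P = ΣzᵢPᵢˢᵃᵗ.
P = 0.3702·329.6 + 0.6298·204.6 = 250.8750 kPa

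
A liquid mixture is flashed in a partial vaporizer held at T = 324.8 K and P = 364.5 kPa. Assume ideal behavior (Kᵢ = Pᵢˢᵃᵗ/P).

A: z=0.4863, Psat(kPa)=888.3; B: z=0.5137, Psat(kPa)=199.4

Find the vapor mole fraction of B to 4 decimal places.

Raoult's law: Kᵢ = Pᵢˢᵃᵗ/P = Pᵢˢᵃᵗ/364.5.
  K_A = 888.3/364.5 = 2.437037, K_B = 199.4/364.5 = 0.547051
Rachford–Rice: g(ψ) = Σ zᵢ(Kᵢ−1)/(1+ψ(Kᵢ−1)) = 0.
g(0) = ΣzᵢKᵢ − 1 = 0.4662 and g(1) = 1 − Σzᵢ/Kᵢ = -0.1386, so a root lies in (0, 1).
Binary case is linear: z₁(K₁−1)(1+ψ(K₂−1)) + z₂(K₂−1)(1+ψ(K₁−1)) = 0
⇒ ψ = [z₁(K₁−1)+z₂(K₂−1)] / [−(K₁−1)(K₂−1)] = 0.46615/0.65090 = 0.7162
Compositions from xᵢ = zᵢ/(1+ψ(Kᵢ−1)), yᵢ = Kᵢxᵢ:
  A: x = 0.2397, y = 0.5841
  B: x = 0.7603, y = 0.4159

y_B = 0.4159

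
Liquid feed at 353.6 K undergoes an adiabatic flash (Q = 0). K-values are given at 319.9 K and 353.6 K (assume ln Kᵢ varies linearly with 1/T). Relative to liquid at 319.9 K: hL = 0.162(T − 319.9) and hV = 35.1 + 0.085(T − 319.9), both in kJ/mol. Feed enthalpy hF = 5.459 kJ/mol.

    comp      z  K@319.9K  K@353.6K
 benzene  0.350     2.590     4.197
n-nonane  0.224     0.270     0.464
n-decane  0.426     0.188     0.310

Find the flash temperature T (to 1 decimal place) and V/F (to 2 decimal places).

T = 327.4 K, V/F = 0.12

Adiabatic flash: solve Rachford–Rice at each trial T, then check hF = ψ·hV(T) + (1−ψ)·hL(T).
  T = 319.9 K: K = (2.590, 0.270, 0.188), RR gives ψ = 0.038, H_out = 1.325 kJ/mol
  T = 353.6 K: K = (4.197, 0.464, 0.310), RR gives ψ = 0.344, H_out = 16.648 kJ/mol
  T = 336.8 K: K = (3.339, 0.359, 0.245), RR gives ψ = 0.211, H_out = 9.854 kJ/mol
  T = 328.4 K: K = (2.953, 0.313, 0.215), RR gives ψ = 0.133, H_out = 5.956 kJ/mol
  T = 324.1 K: K = (2.766, 0.291, 0.201), RR gives ψ = 0.088, H_out = 3.724 kJ/mol
  T = 326.2 K: K = (2.856, 0.301, 0.208), RR gives ψ = 0.110, H_out = 4.839 kJ/mol
Linear interpolation between T = 326.2 (H_out = 4.839) and T = 328.4 (H_out = 5.956) on hF = 5.459 gives T ≈ 327.4 K, at which ψ = 0.12.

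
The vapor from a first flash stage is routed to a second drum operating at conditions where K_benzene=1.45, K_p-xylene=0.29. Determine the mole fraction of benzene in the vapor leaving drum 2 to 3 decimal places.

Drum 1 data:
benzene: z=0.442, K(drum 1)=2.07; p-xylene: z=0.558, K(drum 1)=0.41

y_benzene (drum 2) = 0.887

Drum 1:
Material balance + equilibrium reduce to Σ zᵢ(Kᵢ−1)/(1+ψ₁(Kᵢ−1)) = 0.
Feasibility: ΣzᵢKᵢ = 1.144, Σzᵢ/Kᵢ = 1.575 — both > 1, two phases present.
Iterate (Newton) starting at ψ₁ = 0.5:
  ψ₁ = 0.500: g = -0.1589, g' = -0.606 → ψ₁ = 0.238
  ψ₁ = 0.238: g = -0.0058, g' = -0.584 → ψ₁ = 0.228
Converged at ψ₁ = 0.228.
Drum-1 compositions:
  benzene: x = 0.355, y = 0.736
  p-xylene: x = 0.645, y = 0.264
Drum-2 feed = drum-1 vapor: z₂ = (0.7357, 0.2643).
Drum 2:
Binary case is linear: z₁(K₁−1)(1+ψ₂(K₂−1)) + z₂(K₂−1)(1+ψ₂(K₁−1)) = 0
⇒ ψ₂ = [z₁(K₁−1)+z₂(K₂−1)] / [−(K₁−1)(K₂−1)] = 0.1434/0.3195 = 0.449
  benzene: x = 0.612, y = 0.887
  p-xylene: x = 0.388, y = 0.113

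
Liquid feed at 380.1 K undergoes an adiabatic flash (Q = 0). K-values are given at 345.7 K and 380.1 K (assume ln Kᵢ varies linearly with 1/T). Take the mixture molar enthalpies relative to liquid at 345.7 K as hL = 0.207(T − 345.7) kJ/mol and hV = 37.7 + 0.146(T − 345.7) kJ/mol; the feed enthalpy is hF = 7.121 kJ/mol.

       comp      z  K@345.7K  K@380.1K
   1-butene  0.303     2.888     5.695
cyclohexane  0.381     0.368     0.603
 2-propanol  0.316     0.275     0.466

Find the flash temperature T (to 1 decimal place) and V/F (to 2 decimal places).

Adiabatic flash: solve Rachford–Rice at each trial T, then check hF = ψ·hV(T) + (1−ψ)·hL(T).
  T = 345.7 K: K = (2.888, 0.368, 0.275), RR gives ψ = 0.080, H_out = 3.022 kJ/mol
  T = 380.1 K: K = (5.695, 0.603, 0.466), RR gives ψ = 0.507, H_out = 25.174 kJ/mol
  T = 362.9 K: K = (4.121, 0.477, 0.362), RR gives ψ = 0.302, H_out = 14.645 kJ/mol
  T = 354.3 K: K = (3.465, 0.420, 0.317), RR gives ψ = 0.200, H_out = 9.224 kJ/mol
  T = 350.0 K: K = (3.167, 0.394, 0.295), RR gives ψ = 0.144, H_out = 6.264 kJ/mol
  T = 352.1 K: K = (3.310, 0.406, 0.306), RR gives ψ = 0.172, H_out = 7.738 kJ/mol
Linear interpolation between T = 350.0 (H_out = 6.264) and T = 352.1 (H_out = 7.738) on hF = 7.121 gives T ≈ 351.2 K, at which ψ = 0.16.

T = 351.2 K, V/F = 0.16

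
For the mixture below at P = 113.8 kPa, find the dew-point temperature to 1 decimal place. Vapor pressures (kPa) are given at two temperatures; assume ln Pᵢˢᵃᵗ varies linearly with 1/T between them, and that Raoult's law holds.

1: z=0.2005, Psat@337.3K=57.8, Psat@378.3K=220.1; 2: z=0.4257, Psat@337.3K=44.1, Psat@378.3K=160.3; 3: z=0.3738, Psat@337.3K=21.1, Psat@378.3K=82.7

T = 375.5 K

Dew-point temperature: Σzᵢ·P/Pᵢˢᵃᵗ(T) = 1. Interpolate ln Pᵢˢᵃᵗ = aᵢ + bᵢ/T.
  T = 337.3 K: ΣzᵢP/Pᵢˢᵃᵗ = 3.5093
  T = 378.3 K: ΣzᵢP/Pᵢˢᵃᵗ = 0.9202
  T = 357.8 K: ΣzᵢP/Pᵢˢᵃᵗ = 1.7292
  T = 368.1 K: ΣzᵢP/Pᵢˢᵃᵗ = 1.2485
  T = 373.2 K: ΣzᵢP/Pᵢˢᵃᵗ = 1.0696
  T = 375.8 K: ΣzᵢP/Pᵢˢᵃᵗ = 0.9902
Interpolating between 373.2 K and 375.8 K gives T ≈ 375.5 K.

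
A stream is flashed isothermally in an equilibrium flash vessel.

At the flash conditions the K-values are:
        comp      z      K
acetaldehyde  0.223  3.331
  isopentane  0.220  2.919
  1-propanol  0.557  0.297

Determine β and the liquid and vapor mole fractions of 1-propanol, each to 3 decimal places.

Rachford–Rice: g(β) = Σ zᵢ(Kᵢ−1)/(1+β(Kᵢ−1)) = 0.
Feasibility: ΣzᵢKᵢ = 1.550, Σzᵢ/Kᵢ = 2.018 — both > 1, two phases present.
Iterate (Newton) starting at β = 0.36:
  β = 0.360: g = 0.0081, g' = -1.135 → β = 0.367
Converged at β = 0.367.
Compositions from xᵢ = zᵢ/(1+β(Kᵢ−1)), yᵢ = Kᵢxᵢ:
  acetaldehyde: x = 0.120, y = 0.400
  isopentane: x = 0.129, y = 0.377
  1-propanol: x = 0.751, y = 0.223

β = 0.367, x_1-propanol = 0.751, y_1-propanol = 0.223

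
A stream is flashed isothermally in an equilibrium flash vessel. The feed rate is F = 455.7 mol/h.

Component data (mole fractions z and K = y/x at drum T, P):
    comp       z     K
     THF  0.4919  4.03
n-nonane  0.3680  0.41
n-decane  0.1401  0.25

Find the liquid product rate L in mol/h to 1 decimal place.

L = 181.6 mol/h

Let ψ = V/F and solve Σ zᵢ(Kᵢ−1)/(1+ψ(Kᵢ−1)) = 0.
g(0) = ΣzᵢKᵢ − 1 = 1.1683 and g(1) = 1 − Σzᵢ/Kᵢ = -0.5800, so a root lies in (0, 1).
Newton iteration, ψ⁰ = 0.5:
  ψ = 0.5000: g = 0.11654, g' = -1.1735 → ψ = 0.5993
  ψ = 0.5993: g = 0.00255, g' = -1.1361 → ψ = 0.6016
Converged at ψ = 0.6016.
Then V = ψ·F = 0.6016·455.7 = 274.1 mol/h and L = F − V = 181.6 mol/h.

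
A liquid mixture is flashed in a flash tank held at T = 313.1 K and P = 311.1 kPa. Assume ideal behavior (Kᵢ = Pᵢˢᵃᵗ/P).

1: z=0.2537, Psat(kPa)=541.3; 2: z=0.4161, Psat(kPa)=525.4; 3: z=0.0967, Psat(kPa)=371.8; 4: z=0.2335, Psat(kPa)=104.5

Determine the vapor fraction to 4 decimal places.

ψ = 0.7802

Raoult's law: Kᵢ = Pᵢˢᵃᵗ/P = Pᵢˢᵃᵗ/311.1.
  K_1 = 541.3/311.1 = 1.739955, K_2 = 525.4/311.1 = 1.688846, K_3 = 371.8/311.1 = 1.195114, K_4 = 104.5/311.1 = 0.335905
Material balance + equilibrium reduce to Σ zᵢ(Kᵢ−1)/(1+ψ(Kᵢ−1)) = 0.
Check two-phase: ΣzᵢKᵢ = 1.3382 > 1 and Σzᵢ/Kᵢ = 1.1682 > 1, so g(0) = 0.3382 > 0 and g(1) = -0.1682 < 0.
Newton–Raphson from ψ = 0.5:
  ψ = 0.5000: g = 0.13527, g' = -0.4171 → ψ = 0.8243
  ψ = 0.8243: g = -0.02694, g' = -0.6394 → ψ = 0.7822
  ψ = 0.7822: g = -0.00112, g' = -0.5878 → ψ = 0.7802
Converged at ψ = 0.7802.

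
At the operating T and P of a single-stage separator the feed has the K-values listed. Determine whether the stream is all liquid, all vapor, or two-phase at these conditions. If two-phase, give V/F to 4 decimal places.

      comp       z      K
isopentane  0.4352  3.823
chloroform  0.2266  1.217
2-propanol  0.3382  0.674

all vapor

ΣzᵢKᵢ = 2.1675; Σzᵢ/Kᵢ = 0.8018.
Since Σzᵢ/Kᵢ < 1 the mixture is above its dew point — single vapor phase.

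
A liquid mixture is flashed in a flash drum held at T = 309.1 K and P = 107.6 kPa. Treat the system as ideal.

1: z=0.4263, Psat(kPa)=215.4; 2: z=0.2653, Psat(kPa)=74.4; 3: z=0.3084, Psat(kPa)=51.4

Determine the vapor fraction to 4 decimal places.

ψ = 0.4206

Raoult's law: Kᵢ = Pᵢˢᵃᵗ/P = Pᵢˢᵃᵗ/107.6.
  K_1 = 215.4/107.6 = 2.001859, K_2 = 74.4/107.6 = 0.691450, K_3 = 51.4/107.6 = 0.477695
Rachford–Rice: g(ψ) = Σ zᵢ(Kᵢ−1)/(1+ψ(Kᵢ−1)) = 0.
Check two-phase: ΣzᵢKᵢ = 1.1842 > 1 and Σzᵢ/Kᵢ = 1.2422 > 1, so g(0) = 0.1842 > 0 and g(1) = -0.2422 < 0.
Newton–Raphson from ψ = 0.5:
  ψ = 0.5000: g = -0.03025, g' = -0.3794 → ψ = 0.4203
  ψ = 0.4203: g = 0.00012, g' = -0.3833 → ψ = 0.4206
Converged at ψ = 0.4206.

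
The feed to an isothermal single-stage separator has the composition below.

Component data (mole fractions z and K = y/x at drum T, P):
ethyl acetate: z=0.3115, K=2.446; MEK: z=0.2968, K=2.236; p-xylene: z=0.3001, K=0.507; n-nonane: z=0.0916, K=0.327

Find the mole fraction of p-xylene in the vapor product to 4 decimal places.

y_p-xylene = 0.2562

Material balance + equilibrium reduce to Σ zᵢ(Kᵢ−1)/(1+ψ(Kᵢ−1)) = 0.
Feasibility: ΣzᵢKᵢ = 1.6077, Σzᵢ/Kᵢ = 1.1321 — both > 1, two phases present.
Newton iteration, ψ⁰ = 0.5:
  ψ = 0.5000: g = 0.19889, g' = -0.6153 → ψ = 0.8232
  ψ = 0.8232: g = 0.00022, g' = -0.6624 → ψ = 0.8236
Converged at ψ = 0.8236.
Compositions from xᵢ = zᵢ/(1+ψ(Kᵢ−1)), yᵢ = Kᵢxᵢ:
  ethyl acetate: x = 0.1422, y = 0.3478
  MEK: x = 0.1471, y = 0.3289
  p-xylene: x = 0.5052, y = 0.2562
  n-nonane: x = 0.2055, y = 0.0672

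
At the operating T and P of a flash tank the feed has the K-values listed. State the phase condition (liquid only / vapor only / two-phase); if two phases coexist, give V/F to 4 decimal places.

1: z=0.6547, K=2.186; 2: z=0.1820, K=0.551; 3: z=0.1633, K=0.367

two-phase, V/F = 0.8973

ΣzᵢKᵢ = 1.5914; Σzᵢ/Kᵢ = 1.0748.
Both exceed 1, so a two-phase solution exists.
Rachford–Rice: g(ψ) = Σ zᵢ(Kᵢ−1)/(1+ψ(Kᵢ−1)) = 0.
Newton iteration, ψ⁰ = 0.58:
  ψ = 0.5800: g = 0.18620, g' = -0.5537 → ψ = 0.9163
  ψ = 0.9163: g = -0.01286, g' = -0.6883 → ψ = 0.8976
  ψ = 0.8976: g = -0.00018, g' = -0.6699 → ψ = 0.8973
Converged at ψ = 0.8973.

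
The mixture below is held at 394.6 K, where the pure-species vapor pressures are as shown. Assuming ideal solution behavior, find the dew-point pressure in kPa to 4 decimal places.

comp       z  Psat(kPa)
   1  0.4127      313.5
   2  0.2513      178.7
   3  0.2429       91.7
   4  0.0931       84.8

At the dew point ψ → 1, so Σzᵢ/Kᵢ = 1 with Kᵢ = Pᵢˢᵃᵗ/P ⇒ 1/P = Σzᵢ/Pᵢˢᵃᵗ.
1/P = 0.4127/313.5 + 0.2513/178.7 + 0.2429/91.7 + 0.0931/84.8 = 0.0064694 ⇒ P = 154.5732 kPa

Pdew = 154.5732 kPa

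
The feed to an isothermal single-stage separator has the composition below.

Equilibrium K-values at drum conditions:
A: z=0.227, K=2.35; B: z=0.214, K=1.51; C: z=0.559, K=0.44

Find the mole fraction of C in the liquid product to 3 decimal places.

Newton iteration, ψ⁰ = 0.5:
  ψ = 0.500: g = -0.1649, g' = -0.521 → ψ = 0.184
  ψ = 0.184: g = -0.0035, g' = -0.530 → ψ = 0.177
Converged at ψ = 0.177.
Compositions from xᵢ = zᵢ/(1+ψ(Kᵢ−1)), yᵢ = Kᵢxᵢ:
  A: x = 0.183, y = 0.431
  B: x = 0.196, y = 0.296
  C: x = 0.620, y = 0.273

x_C = 0.620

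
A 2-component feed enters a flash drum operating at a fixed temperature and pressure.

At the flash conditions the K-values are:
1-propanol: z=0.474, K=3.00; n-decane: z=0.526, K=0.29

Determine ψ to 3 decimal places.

ψ = 0.405

Material balance + equilibrium reduce to Σ zᵢ(Kᵢ−1)/(1+ψ(Kᵢ−1)) = 0.
Feasibility: ΣzᵢKᵢ = 1.575, Σzᵢ/Kᵢ = 1.972 — both > 1, two phases present.
Binary case is linear: z₁(K₁−1)(1+ψ(K₂−1)) + z₂(K₂−1)(1+ψ(K₁−1)) = 0
⇒ ψ = [z₁(K₁−1)+z₂(K₂−1)] / [−(K₁−1)(K₂−1)] = 0.5745/1.4200 = 0.405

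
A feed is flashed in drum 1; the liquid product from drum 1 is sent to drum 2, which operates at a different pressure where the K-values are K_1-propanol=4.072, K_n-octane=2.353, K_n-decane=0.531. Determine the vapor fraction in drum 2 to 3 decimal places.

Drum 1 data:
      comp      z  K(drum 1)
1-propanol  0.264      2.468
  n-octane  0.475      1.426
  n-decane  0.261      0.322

Drum 1:
Let ψ₁ = V/F and solve Σ zᵢ(Kᵢ−1)/(1+ψ₁(Kᵢ−1)) = 0.
g(0) = ΣzᵢKᵢ − 1 = 0.413 and g(1) = 1 − Σzᵢ/Kᵢ = -0.251, so a root lies in (0, 1).
Newton–Raphson from ψ₁ = 0.5:
  ψ₁ = 0.500: g = 0.1226, g' = -0.522 → ψ₁ = 0.735
  ψ₁ = 0.735: g = -0.0120, g' = -0.658 → ψ₁ = 0.716
Converged at ψ₁ = 0.716.
Drum-1 compositions:
  1-propanol: x = 0.129, y = 0.318
  n-octane: x = 0.364, y = 0.519
  n-decane: x = 0.507, y = 0.163
Drum-2 feed = drum-1 liquid: z₂ = (0.1287, 0.3640, 0.5073).
Drum 2:
Rachford–Rice: g(ψ₂) = Σ zᵢ(Kᵢ−1)/(1+ψ₂(Kᵢ−1)) = 0.
Feasibility: ΣzᵢKᵢ = 1.650, Σzᵢ/Kᵢ = 1.142 — both > 1, two phases present.
Iterate (Newton) starting at ψ₂ = 0.54:
  ψ₂ = 0.540: g = 0.1146, g' = -0.594 → ψ₂ = 0.733
  ψ₂ = 0.733: g = 0.0063, g' = -0.542 → ψ₂ = 0.744
Converged at ψ₂ = 0.745.
  1-propanol: x = 0.039, y = 0.159
  n-octane: x = 0.181, y = 0.427
  n-decane: x = 0.780, y = 0.414

V/F (drum 2) = 0.745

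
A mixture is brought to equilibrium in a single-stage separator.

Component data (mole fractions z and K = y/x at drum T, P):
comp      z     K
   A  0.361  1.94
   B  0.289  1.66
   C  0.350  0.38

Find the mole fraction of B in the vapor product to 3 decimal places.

Rachford–Rice: g(V/F) = Σ zᵢ(Kᵢ−1)/(1+V/F(Kᵢ−1)) = 0.
Check two-phase: ΣzᵢKᵢ = 1.313 > 1 and Σzᵢ/Kᵢ = 1.281 > 1, so g(0) = 0.313 > 0 and g(1) = -0.281 < 0.
Newton iteration, V/F⁰ = 0.34:
  V/F = 0.340: g = 0.1380, g' = -0.483 → V/F = 0.626
  V/F = 0.626: g = -0.0058, g' = -0.549 → V/F = 0.615
Converged at V/F = 0.615.
Compositions from xᵢ = zᵢ/(1+V/F(Kᵢ−1)), yᵢ = Kᵢxᵢ:
  A: x = 0.229, y = 0.444
  B: x = 0.206, y = 0.341
  C: x = 0.566, y = 0.215

y_B = 0.341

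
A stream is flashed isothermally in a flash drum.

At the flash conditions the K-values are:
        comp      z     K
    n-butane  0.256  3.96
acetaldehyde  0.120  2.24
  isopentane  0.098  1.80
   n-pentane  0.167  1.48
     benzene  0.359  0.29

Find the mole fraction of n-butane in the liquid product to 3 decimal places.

x_n-butane = 0.089

Rachford–Rice: g(ψ) = Σ zᵢ(Kᵢ−1)/(1+ψ(Kᵢ−1)) = 0.
g(0) = ΣzᵢKᵢ − 1 = 0.810 and g(1) = 1 − Σzᵢ/Kᵢ = -0.523, so a root lies in (0, 1).
Newton–Raphson from ψ = 0.5:
  ψ = 0.500: g = 0.1229, g' = -0.927 → ψ = 0.633
  ψ = 0.633: g = -0.0019, g' = -0.976 → ψ = 0.631
Converged at ψ = 0.631.
Compositions from xᵢ = zᵢ/(1+ψ(Kᵢ−1)), yᵢ = Kᵢxᵢ:
  n-butane: x = 0.089, y = 0.354
  acetaldehyde: x = 0.067, y = 0.151
  isopentane: x = 0.065, y = 0.117
  n-pentane: x = 0.128, y = 0.190
  benzene: x = 0.650, y = 0.189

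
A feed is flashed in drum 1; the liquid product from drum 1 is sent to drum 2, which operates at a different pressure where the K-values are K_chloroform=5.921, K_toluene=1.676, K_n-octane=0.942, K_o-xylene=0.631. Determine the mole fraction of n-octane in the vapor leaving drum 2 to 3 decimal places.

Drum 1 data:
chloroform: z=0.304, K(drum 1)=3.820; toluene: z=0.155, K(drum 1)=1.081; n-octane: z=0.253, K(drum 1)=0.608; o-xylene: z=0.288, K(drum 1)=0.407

y_n-octane (drum 2) = 0.308

Drum 1:
Material balance + equilibrium reduce to Σ zᵢ(Kᵢ−1)/(1+ψ₁(Kᵢ−1)) = 0.
Feasibility: ΣzᵢKᵢ = 1.600, Σzᵢ/Kᵢ = 1.347 — both > 1, two phases present.
Newton–Raphson from ψ₁ = 0.5:
  ψ₁ = 0.500: g = 0.0017, g' = -0.682 → ψ₁ = 0.502
Converged at ψ₁ = 0.502.
Drum-1 compositions:
  chloroform: x = 0.126, y = 0.480
  toluene: x = 0.149, y = 0.161
  n-octane: x = 0.315, y = 0.192
  o-xylene: x = 0.410, y = 0.167
Drum-2 feed = drum-1 liquid: z₂ = (0.1258, 0.1489, 0.3151, 0.4102).
Drum 2:
Material balance + equilibrium reduce to Σ zᵢ(Kᵢ−1)/(1+ψ₂(Kᵢ−1)) = 0.
g(0) = ΣzᵢKᵢ − 1 = 0.550 and g(1) = 1 − Σzᵢ/Kᵢ = -0.095, so a root lies in (0, 1).
Iterate (Newton) starting at ψ₂ = 0.54:
  ψ₂ = 0.540: g = 0.0351, g' = -0.352 → ψ₂ = 0.640
  ψ₂ = 0.640: g = 0.0024, g' = -0.307 → ψ₂ = 0.647
  ψ₂ = 0.647: g = 0.0000, g' = -0.304 → ψ₂ = 0.648
Converged at ψ₂ = 0.648.
  chloroform: x = 0.030, y = 0.178
  toluene: x = 0.104, y = 0.174
  n-octane: x = 0.327, y = 0.308
  o-xylene: x = 0.539, y = 0.340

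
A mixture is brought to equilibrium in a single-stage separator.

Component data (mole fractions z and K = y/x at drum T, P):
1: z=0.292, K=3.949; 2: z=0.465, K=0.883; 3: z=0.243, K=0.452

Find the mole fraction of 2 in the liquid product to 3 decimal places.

Material balance + equilibrium reduce to Σ zᵢ(Kᵢ−1)/(1+β(Kᵢ−1)) = 0.
g(0) = ΣzᵢKᵢ − 1 = 0.674 and g(1) = 1 − Σzᵢ/Kᵢ = -0.138, so a root lies in (0, 1).
Iterate (Newton) starting at β = 0.5:
  β = 0.500: g = 0.1068, g' = -0.560 → β = 0.691
  β = 0.691: g = 0.0102, g' = -0.472 → β = 0.712
Converged at β = 0.712.
Compositions from xᵢ = zᵢ/(1+β(Kᵢ−1)), yᵢ = Kᵢxᵢ:
  1: x = 0.094, y = 0.372
  2: x = 0.507, y = 0.448
  3: x = 0.399, y = 0.180

x_2 = 0.507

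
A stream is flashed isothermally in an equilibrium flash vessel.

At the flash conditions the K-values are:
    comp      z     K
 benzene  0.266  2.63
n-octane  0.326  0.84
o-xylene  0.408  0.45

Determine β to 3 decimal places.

Material balance + equilibrium reduce to Σ zᵢ(Kᵢ−1)/(1+β(Kᵢ−1)) = 0.
Feasibility: ΣzᵢKᵢ = 1.157, Σzᵢ/Kᵢ = 1.396 — both > 1, two phases present.
Iterate (Newton) starting at β = 0.5:
  β = 0.500: g = -0.1273, g' = -0.459 → β = 0.223
  β = 0.223: g = 0.0083, g' = -0.550 → β = 0.238
Converged at β = 0.238.

β = 0.238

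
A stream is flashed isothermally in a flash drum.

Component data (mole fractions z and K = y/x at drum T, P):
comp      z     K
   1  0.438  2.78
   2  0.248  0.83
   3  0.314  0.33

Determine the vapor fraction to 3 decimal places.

ψ = 0.570

Newton iteration, ψ⁰ = 0.48:
  ψ = 0.480: g = 0.0644, g' = -0.718 → ψ = 0.570
Converged at ψ = 0.570.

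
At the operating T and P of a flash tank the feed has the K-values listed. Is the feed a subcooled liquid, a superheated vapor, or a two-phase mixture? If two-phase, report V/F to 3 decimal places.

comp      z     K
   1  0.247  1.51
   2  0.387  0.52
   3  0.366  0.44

subcooled liquid

ΣzᵢKᵢ = 0.735; Σzᵢ/Kᵢ = 1.740.
Since ΣzᵢKᵢ < 1 the mixture is below its bubble point — single liquid phase.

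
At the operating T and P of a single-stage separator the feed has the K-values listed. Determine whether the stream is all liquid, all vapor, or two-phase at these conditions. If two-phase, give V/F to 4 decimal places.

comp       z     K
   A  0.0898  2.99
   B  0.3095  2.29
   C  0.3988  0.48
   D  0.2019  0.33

ΣzᵢKᵢ = 1.2353; Σzᵢ/Kᵢ = 1.6078.
Both exceed 1, so a two-phase solution exists.
Let ψ = V/F and solve Σ zᵢ(Kᵢ−1)/(1+ψ(Kᵢ−1)) = 0.
Iterate (Newton) starting at ψ = 0.5:
  ψ = 0.5000: g = -0.15137, g' = -0.6816 → ψ = 0.2779
  ψ = 0.2779: g = 0.00034, g' = -0.7107 → ψ = 0.2784
Converged at ψ = 0.2784.

two-phase, V/F = 0.2784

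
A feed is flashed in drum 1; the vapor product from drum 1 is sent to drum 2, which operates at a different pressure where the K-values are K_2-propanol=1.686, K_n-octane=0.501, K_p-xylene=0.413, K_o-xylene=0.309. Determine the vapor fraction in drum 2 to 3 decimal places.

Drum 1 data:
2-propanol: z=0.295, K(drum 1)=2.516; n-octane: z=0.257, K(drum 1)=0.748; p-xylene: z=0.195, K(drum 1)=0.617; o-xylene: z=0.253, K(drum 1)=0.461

Drum 1:
Let ψ₁ = V/F and solve Σ zᵢ(Kᵢ−1)/(1+ψ₁(Kᵢ−1)) = 0.
Check two-phase: ΣzᵢKᵢ = 1.171 > 1 and Σzᵢ/Kᵢ = 1.326 > 1, so g(0) = 0.171 > 0 and g(1) = -0.326 < 0.
Newton iteration, ψ₁⁰ = 0.5:
  ψ₁ = 0.500: g = -0.0988, g' = -0.422 → ψ₁ = 0.266
  ψ₁ = 0.266: g = 0.0069, g' = -0.499 → ψ₁ = 0.280
Converged at ψ₁ = 0.280.
Drum-1 compositions:
  2-propanol: x = 0.207, y = 0.521
  n-octane: x = 0.277, y = 0.207
  p-xylene: x = 0.218, y = 0.135
  o-xylene: x = 0.298, y = 0.137
Drum-2 feed = drum-1 vapor: z₂ = (0.5210, 0.2068, 0.1348, 0.1374).
Drum 2:
Rachford–Rice: g(ψ₂) = Σ zᵢ(Kᵢ−1)/(1+ψ₂(Kᵢ−1)) = 0.
Feasibility: ΣzᵢKᵢ = 1.080, Σzᵢ/Kᵢ = 1.493 — both > 1, two phases present.
Iterate (Newton) starting at ψ₂ = 0.5:
  ψ₂ = 0.500: g = -0.1284, g' = -0.474 → ψ₂ = 0.229
  ψ₂ = 0.229: g = -0.0117, g' = -0.403 → ψ₂ = 0.200
Converged at ψ₂ = 0.200.
  2-propanol: x = 0.458, y = 0.773
  n-octane: x = 0.230, y = 0.115
  p-xylene: x = 0.153, y = 0.063
  o-xylene: x = 0.159, y = 0.049

V/F (drum 2) = 0.200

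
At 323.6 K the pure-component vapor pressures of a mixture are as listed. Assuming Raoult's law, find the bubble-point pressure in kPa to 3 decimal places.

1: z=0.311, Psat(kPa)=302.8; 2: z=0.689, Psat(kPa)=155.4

Pbub = 201.241 kPa

At the bubble point ψ → 0, so ΣzᵢKᵢ = 1 with Kᵢ = Pᵢˢᵃᵗ/P ⇒ P = ΣzᵢPᵢˢᵃᵗ.
P = 0.311·302.8 + 0.689·155.4 = 201.241 kPa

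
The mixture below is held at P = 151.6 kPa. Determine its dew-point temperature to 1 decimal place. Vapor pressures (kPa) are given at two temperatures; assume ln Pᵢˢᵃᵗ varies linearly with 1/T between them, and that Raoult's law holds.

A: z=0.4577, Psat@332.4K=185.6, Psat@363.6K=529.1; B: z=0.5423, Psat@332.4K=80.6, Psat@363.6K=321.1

T = 339.9 K

Dew-point temperature: Σzᵢ·P/Pᵢˢᵃᵗ(T) = 1. Interpolate ln Pᵢˢᵃᵗ = aᵢ + bᵢ/T.
  T = 332.4 K: ΣzᵢP/Pᵢˢᵃᵗ = 1.3939
  T = 363.6 K: ΣzᵢP/Pᵢˢᵃᵗ = 0.3872
  T = 348.0 K: ΣzᵢP/Pᵢˢᵃᵗ = 0.7117
  T = 340.2 K: ΣzᵢP/Pᵢˢᵃᵗ = 0.9876
  T = 336.3 K: ΣzᵢP/Pᵢˢᵃᵗ = 1.1707
  T = 338.2 K: ΣzᵢP/Pᵢˢᵃᵗ = 1.0770
Interpolating between 338.2 K and 340.2 K gives T ≈ 339.9 K.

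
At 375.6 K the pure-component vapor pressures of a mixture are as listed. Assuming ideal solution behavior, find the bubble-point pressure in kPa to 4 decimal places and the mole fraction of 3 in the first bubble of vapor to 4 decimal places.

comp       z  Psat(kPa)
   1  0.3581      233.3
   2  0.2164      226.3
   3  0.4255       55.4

Pbub = 156.0888 kPa, y_3 = 0.1510

At the bubble point ψ → 0, so ΣzᵢKᵢ = 1 with Kᵢ = Pᵢˢᵃᵗ/P ⇒ P = ΣzᵢPᵢˢᵃᵗ.
P = 0.3581·233.3 + 0.2164·226.3 + 0.4255·55.4 = 156.0888 kPa
yᵢ = zᵢPᵢˢᵃᵗ/P ⇒ y_3 = 0.4255·55.4/156.0888 = 0.1510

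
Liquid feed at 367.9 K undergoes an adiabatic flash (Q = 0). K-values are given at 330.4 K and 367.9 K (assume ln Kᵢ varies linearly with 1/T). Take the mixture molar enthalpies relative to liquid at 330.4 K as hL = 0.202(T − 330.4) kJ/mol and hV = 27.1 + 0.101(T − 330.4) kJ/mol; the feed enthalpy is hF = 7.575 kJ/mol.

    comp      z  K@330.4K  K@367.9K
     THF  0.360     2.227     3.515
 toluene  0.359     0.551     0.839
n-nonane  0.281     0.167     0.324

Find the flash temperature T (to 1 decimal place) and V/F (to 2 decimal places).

Adiabatic flash: solve Rachford–Rice at each trial T, then check hF = ψ·hV(T) + (1−ψ)·hL(T).
  T = 330.4 K: K = (2.227, 0.551, 0.167), RR gives ψ = 0.059, H_out = 1.604 kJ/mol
  T = 367.9 K: K = (3.515, 0.839, 0.324), RR gives ψ = 0.569, H_out = 20.843 kJ/mol
  T = 349.1 K: K = (2.831, 0.687, 0.237), RR gives ψ = 0.329, H_out = 12.062 kJ/mol
  T = 339.8 K: K = (2.521, 0.618, 0.200), RR gives ψ = 0.204, H_out = 7.242 kJ/mol
  T = 344.5 K: K = (2.675, 0.652, 0.218), RR gives ψ = 0.269, H_out = 9.745 kJ/mol
  T = 342.1 K: K = (2.596, 0.634, 0.209), RR gives ψ = 0.236, H_out = 8.487 kJ/mol
Linear interpolation between T = 339.8 (H_out = 7.242) and T = 342.1 (H_out = 8.487) on hF = 7.575 gives T ≈ 340.4 K, at which ψ = 0.21.

T = 340.4 K, V/F = 0.21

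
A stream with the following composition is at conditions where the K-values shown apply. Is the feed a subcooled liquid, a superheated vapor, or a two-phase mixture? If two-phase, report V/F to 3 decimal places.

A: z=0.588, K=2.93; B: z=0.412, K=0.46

ΣzᵢKᵢ = 1.912; Σzᵢ/Kᵢ = 1.096.
Both exceed 1, so a two-phase solution exists.
Let ψ = V/F and solve Σ zᵢ(Kᵢ−1)/(1+ψ(Kᵢ−1)) = 0.
Newton–Raphson from ψ = 0.49:
  ψ = 0.490: g = 0.2807, g' = -0.801 → ψ = 0.841
  ψ = 0.841: g = 0.0253, g' = -0.721 → ψ = 0.876
  ψ = 0.876: g = -0.0002, g' = -0.735 → ψ = 0.875
Converged at ψ = 0.875.

two-phase, V/F = 0.875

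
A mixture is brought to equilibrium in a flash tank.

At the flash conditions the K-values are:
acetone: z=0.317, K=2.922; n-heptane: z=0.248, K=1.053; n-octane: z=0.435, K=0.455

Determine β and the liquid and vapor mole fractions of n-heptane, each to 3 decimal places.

β = 0.496, x_n-heptane = 0.242, y_n-heptane = 0.254

Material balance + equilibrium reduce to Σ zᵢ(Kᵢ−1)/(1+β(Kᵢ−1)) = 0.
g(0) = ΣzᵢKᵢ − 1 = 0.385 and g(1) = 1 − Σzᵢ/Kᵢ = -0.300, so a root lies in (0, 1).
Iterate (Newton) starting at β = 0.5:
  β = 0.500: g = -0.0024, g' = -0.549 → β = 0.496
Converged at β = 0.496.
Compositions from xᵢ = zᵢ/(1+β(Kᵢ−1)), yᵢ = Kᵢxᵢ:
  acetone: x = 0.162, y = 0.474
  n-heptane: x = 0.242, y = 0.254
  n-octane: x = 0.596, y = 0.271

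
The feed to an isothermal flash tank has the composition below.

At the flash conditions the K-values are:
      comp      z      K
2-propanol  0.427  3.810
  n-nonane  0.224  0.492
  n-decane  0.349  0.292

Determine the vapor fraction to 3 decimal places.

Rachford–Rice: g(ψ) = Σ zᵢ(Kᵢ−1)/(1+ψ(Kᵢ−1)) = 0.
g(0) = ΣzᵢKᵢ − 1 = 0.839 and g(1) = 1 − Σzᵢ/Kᵢ = -0.763, so a root lies in (0, 1).
Iterate (Newton) starting at ψ = 0.5:
  ψ = 0.500: g = -0.0361, g' = -1.106 → ψ = 0.467
  ψ = 0.467: g = 0.0002, g' = -1.120 → ψ = 0.468
Converged at ψ = 0.468.

ψ = 0.468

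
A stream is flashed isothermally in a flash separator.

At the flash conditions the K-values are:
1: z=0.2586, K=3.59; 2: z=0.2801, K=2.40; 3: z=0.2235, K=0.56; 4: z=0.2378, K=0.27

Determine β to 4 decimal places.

Material balance + equilibrium reduce to Σ zᵢ(Kᵢ−1)/(1+β(Kᵢ−1)) = 0.
Check two-phase: ΣzᵢKᵢ = 1.7900 > 1 and Σzᵢ/Kᵢ = 1.4686 > 1, so g(0) = 0.7900 > 0 and g(1) = -0.4686 < 0.
Newton iteration, β⁰ = 0.47:
  β = 0.4700: g = 0.15034, g' = -0.9150 → β = 0.6343
  β = 0.6343: g = 0.00142, g' = -0.9252 → β = 0.6358
Converged at β = 0.6358.

β = 0.6358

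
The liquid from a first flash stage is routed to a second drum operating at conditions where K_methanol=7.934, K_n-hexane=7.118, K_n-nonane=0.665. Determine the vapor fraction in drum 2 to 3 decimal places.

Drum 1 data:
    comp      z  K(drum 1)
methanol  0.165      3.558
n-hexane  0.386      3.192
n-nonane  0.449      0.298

Drum 1:
Rachford–Rice: g(ψ₁) = Σ zᵢ(Kᵢ−1)/(1+ψ₁(Kᵢ−1)) = 0.
Feasibility: ΣzᵢKᵢ = 1.953, Σzᵢ/Kᵢ = 1.674 — both > 1, two phases present.
Newton iteration, ψ₁⁰ = 0.53:
  ψ₁ = 0.530: g = 0.0686, g' = -1.153 → ψ₁ = 0.590
  ψ₁ = 0.590: g = -0.0003, g' = -1.169 → ψ₁ = 0.589
Converged at ψ₁ = 0.589.
Drum-1 compositions:
  methanol: x = 0.066, y = 0.234
  n-hexane: x = 0.168, y = 0.538
  n-nonane: x = 0.766, y = 0.228
Drum-2 feed = drum-1 liquid: z₂ = (0.0658, 0.1684, 0.7658).
Drum 2:
Rachford–Rice: g(ψ₂) = Σ zᵢ(Kᵢ−1)/(1+ψ₂(Kᵢ−1)) = 0.
Check two-phase: ΣzᵢKᵢ = 2.230 > 1 and Σzᵢ/Kᵢ = 1.183 > 1, so g(0) = 1.230 > 0 and g(1) = -0.183 < 0.
Iterate (Newton) starting at ψ₂ = 0.35:
  ψ₂ = 0.350: g = 0.1706, g' = -1.019 → ψ₂ = 0.517
  ψ₂ = 0.517: g = 0.0365, g' = -0.639 → ψ₂ = 0.575
  ψ₂ = 0.575: g = 0.0021, g' = -0.568 → ψ₂ = 0.578
Converged at ψ₂ = 0.578.
  methanol: x = 0.013, y = 0.104
  n-hexane: x = 0.037, y = 0.264
  n-nonane: x = 0.950, y = 0.632

V/F (drum 2) = 0.578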